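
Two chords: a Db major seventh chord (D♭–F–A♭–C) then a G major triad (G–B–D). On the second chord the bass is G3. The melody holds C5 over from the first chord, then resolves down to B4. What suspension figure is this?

4–3 suspension.

At the second chord the bass is G3. The suspended C5 lies a fourth above the bass; after resolving down by step to B4, the interval above the bass becomes a third.
Suspension figures are named by those two intervals: 4–3.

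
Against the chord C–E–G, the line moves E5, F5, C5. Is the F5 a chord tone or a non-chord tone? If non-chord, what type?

The harmony at that moment is C major triad (C, E, G); F5 is not a chord tone.
It is approached by step up from E5 and left by leap down to C5.
Step in, leap out — an escape tone.

Non-chord tone — an escape tone.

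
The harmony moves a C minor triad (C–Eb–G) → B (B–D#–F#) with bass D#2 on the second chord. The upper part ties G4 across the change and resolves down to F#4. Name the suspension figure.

4–3 suspension.

At the second chord the bass is D#2. The suspended G4 lies a fourth above the bass; after resolving down by step to F#4, the interval above the bass becomes a third.
Suspension figures are named by those two intervals: 4–3.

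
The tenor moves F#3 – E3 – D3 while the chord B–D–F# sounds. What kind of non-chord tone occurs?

E3 is a passing tone.

The harmony at that moment is B minor triad (B, D, F#); E3 is not a chord tone.
It is approached by step down from F#3 and left by step down to D3.
Step in, step out in the same direction — a passing tone.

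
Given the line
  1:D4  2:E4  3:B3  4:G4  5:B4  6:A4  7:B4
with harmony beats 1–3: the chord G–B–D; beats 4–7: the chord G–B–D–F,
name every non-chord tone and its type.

The harmony at that moment is G major triad (G, B, D); E4 is not a chord tone.
It is approached by step up from D4 and left by leap down to B3.
Step in, leap out — an escape tone.
The harmony at that moment is G dominant seventh chord (G, B, D, F); A4 is not a chord tone.
It is approached by step down from B4 and left by step up to B4.
Step away and step back to the same note — a neighbor tone (lower neighbor).

E4 (beat 2) — escape tone; A4 (beat 6) — neighbor tone.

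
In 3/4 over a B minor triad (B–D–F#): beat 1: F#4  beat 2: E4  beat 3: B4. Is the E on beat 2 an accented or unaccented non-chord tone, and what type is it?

Unaccented escape tone.

The harmony at that moment is B minor triad (B, D, F#); E4 is not a chord tone.
It is approached by step down from F#4 and left by leap up to B4.
Step in, leap out — an escape tone.
It falls on a weak beat, so it is unaccented.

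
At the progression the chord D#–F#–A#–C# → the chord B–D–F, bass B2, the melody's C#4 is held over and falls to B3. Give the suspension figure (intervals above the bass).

9–8 suspension.

At the second chord the bass is B2. The suspended C#4 lies a ninth above the bass; after resolving down by step to B3, the interval above the bass becomes an octave.
Suspension figures are named by those two intervals: 9–8.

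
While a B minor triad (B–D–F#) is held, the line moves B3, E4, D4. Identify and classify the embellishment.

The harmony at that moment is B minor triad (B, D, F#); E4 is not a chord tone.
It is approached by leap up from B3 and left by step down to D4.
Leap in, step out — an appoggiatura.

E4 is an appoggiatura.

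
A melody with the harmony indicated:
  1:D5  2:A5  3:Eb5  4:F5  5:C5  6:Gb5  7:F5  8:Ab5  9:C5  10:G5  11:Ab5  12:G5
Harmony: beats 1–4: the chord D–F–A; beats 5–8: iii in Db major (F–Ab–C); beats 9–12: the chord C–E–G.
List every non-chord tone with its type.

Eb5 (beat 3) — appoggiatura; Gb5 (beat 6) — appoggiatura; Ab5 (beat 11) — neighbor tone.

The harmony at that moment is D minor triad (D, F, A); Eb5 is not a chord tone.
It is approached by leap down from A5 and left by step up to F5.
Leap in, step out — an appoggiatura.
The harmony at that moment is F minor triad (F, Ab, C); Gb5 is not a chord tone.
It is approached by leap up from C5 and left by step down to F5.
Leap in, step out — an appoggiatura.
The harmony at that moment is C major triad (C, E, G); Ab5 is not a chord tone.
It is approached by step up from G5 and left by step down to G5.
Step away and step back to the same note — a neighbor tone (upper neighbor).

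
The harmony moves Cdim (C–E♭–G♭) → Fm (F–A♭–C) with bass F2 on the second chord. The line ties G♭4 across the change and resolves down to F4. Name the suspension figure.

At the second chord the bass is F2. The suspended G♭4 lies a ninth above the bass; after resolving down by step to F4, the interval above the bass becomes an octave.
Suspension figures are named by those two intervals: 9–8.

9–8 suspension.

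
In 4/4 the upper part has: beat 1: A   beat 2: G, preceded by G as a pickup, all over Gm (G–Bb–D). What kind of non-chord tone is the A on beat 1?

Upper neighbor tone.

The harmony at that moment is G minor triad (G, Bb, D); A is not a chord tone.
It is approached by step up from G and left by step down to G.
Step away and step back to the same note — a neighbor tone (upper neighbor).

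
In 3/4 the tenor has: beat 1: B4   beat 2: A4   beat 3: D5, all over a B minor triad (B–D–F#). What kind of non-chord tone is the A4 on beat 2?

Escape tone.

The harmony at that moment is B minor triad (B, D, F#); A4 is not a chord tone.
It is approached by step down from B4 and left by leap up to D5.
Step in, leap out, on a weak beat — an escape tone.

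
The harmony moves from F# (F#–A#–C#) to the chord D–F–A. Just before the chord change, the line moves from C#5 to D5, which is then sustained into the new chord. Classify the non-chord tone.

D5 is an anticipation.

The harmony at that moment is F# major triad (F#, A#, C#); D5 is not a chord tone.
It is approached by step up from C#5 and then sustained as the same pitch into the next harmony.
Arriving early and becoming a chord tone when the harmony changes — an anticipation.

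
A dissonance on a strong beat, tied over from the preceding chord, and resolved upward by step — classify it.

Approach: by preparation — the pitch is first a chord tone, then held (tied or repeated) while the harmony changes under it. Departure: up by step. Metric position: strong.
A prepared dissonance that resolves upward by step — a retardation. (The same figure resolving downward would be a suspension.)

Retardation.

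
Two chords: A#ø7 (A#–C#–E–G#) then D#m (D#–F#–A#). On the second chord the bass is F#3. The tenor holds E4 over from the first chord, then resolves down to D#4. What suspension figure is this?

At the second chord the bass is F#3. The suspended E4 lies a seventh above the bass; after resolving down by step to D#4, the interval above the bass becomes a sixth.
Suspension figures are named by those two intervals: 7–6.

7–6 suspension.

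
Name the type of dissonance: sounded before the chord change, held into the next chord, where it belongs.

Approach: ahead of the chord change (typically by step), so it is dissonant against the current harmony. Departure: none — the same pitch is restated or held and is a chord tone of the new harmony.
Dissonant first, consonant once the harmony catches up: the note simply arrives early — an anticipation. (The reverse timing, consonant first and dissonant after the change, would be a suspension or retardation.)

Anticipation.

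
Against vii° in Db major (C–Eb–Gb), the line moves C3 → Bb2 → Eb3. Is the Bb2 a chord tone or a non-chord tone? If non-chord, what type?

Non-chord tone — an escape tone.

The harmony at that moment is C diminished triad (C, Eb, Gb); Bb2 is not a chord tone.
It is approached by step down from C3 and left by leap up to Eb3.
Step in, leap out — an escape tone.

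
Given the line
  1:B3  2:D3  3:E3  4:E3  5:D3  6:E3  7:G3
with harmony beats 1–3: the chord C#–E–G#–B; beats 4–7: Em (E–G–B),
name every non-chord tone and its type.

The harmony at that moment is C# minor seventh chord (C#, E, G#, B); D3 is not a chord tone.
It is approached by leap down from B3 and left by step up to E3.
Leap in, step out — an appoggiatura.
The harmony at that moment is E minor triad (E, G, B); D3 is not a chord tone.
It is approached by step down from E3 and left by step up to E3.
Step away and step back to the same note — a neighbor tone (lower neighbor).

D3 (beat 2) — appoggiatura; D3 (beat 5) — neighbor tone.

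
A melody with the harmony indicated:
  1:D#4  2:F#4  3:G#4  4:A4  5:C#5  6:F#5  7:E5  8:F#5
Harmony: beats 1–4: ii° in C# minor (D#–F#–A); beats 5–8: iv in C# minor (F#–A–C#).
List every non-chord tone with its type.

The harmony at that moment is D# diminished triad (D#, F#, A); G#4 is not a chord tone.
It is approached by step up from F#4 and left by step up to A4.
Step in, step out in the same direction — a passing tone.
The harmony at that moment is F# minor triad (F#, A, C#); E5 is not a chord tone.
It is approached by step down from F#5 and left by step up to F#5.
Step away and step back to the same note — a neighbor tone (lower neighbor).

G#4 (beat 3) — passing tone; E5 (beat 7) — neighbor tone.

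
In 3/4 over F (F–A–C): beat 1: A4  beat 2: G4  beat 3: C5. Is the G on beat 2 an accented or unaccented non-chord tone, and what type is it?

Unaccented escape tone.

The harmony at that moment is F major triad (F, A, C); G4 is not a chord tone.
It is approached by step down from A4 and left by leap up to C5.
Step in, leap out — an escape tone.
It falls on a weak beat, so it is unaccented.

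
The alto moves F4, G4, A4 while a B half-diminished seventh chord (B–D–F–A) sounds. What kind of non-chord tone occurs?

The harmony at that moment is B half-diminished seventh chord (B, D, F, A); G4 is not a chord tone.
It is approached by step up from F4 and left by step up to A4.
Step in, step out in the same direction — a passing tone.

G4 is a passing tone.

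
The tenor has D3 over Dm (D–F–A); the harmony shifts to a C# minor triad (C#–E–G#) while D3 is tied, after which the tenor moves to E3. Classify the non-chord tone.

D3 is a retardation.

The harmony at that moment is C# minor triad (C#, E, G#); D3 is not a chord tone.
It is held over (the same pitch as the preceding D3) and left by step up to E3.
Held over from the previous chord and resolving up by step — a retardation.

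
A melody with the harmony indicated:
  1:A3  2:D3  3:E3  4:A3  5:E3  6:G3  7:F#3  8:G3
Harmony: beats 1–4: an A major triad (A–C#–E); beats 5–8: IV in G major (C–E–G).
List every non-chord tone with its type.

The harmony at that moment is A major triad (A, C#, E); D3 is not a chord tone.
It is approached by leap down from A3 and left by step up to E3.
Leap in, step out — an appoggiatura.
The harmony at that moment is C major triad (C, E, G); F#3 is not a chord tone.
It is approached by step down from G3 and left by step up to G3.
Step away and step back to the same note — a neighbor tone (lower neighbor).

D3 (beat 2) — appoggiatura; F#3 (beat 7) — neighbor tone.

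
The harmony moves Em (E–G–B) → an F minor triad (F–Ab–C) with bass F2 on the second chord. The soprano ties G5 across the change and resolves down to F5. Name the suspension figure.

9–8 suspension.

At the second chord the bass is F2. The suspended G5 lies a ninth above the bass; after resolving down by step to F5, the interval above the bass becomes an octave.
Suspension figures are named by those two intervals: 9–8.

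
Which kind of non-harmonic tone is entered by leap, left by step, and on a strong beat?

Approach: by leap. Departure: by step. Metric position: strong.
Leap in, step out, in a metrically strong position — an appoggiatura. (It is the mirror image of the escape tone, which steps in and leaps out from a weak position.)

Appoggiatura.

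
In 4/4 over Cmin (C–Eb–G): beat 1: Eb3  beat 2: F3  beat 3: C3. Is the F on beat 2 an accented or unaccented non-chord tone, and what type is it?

The harmony at that moment is C minor triad (C, Eb, G); F3 is not a chord tone.
It is approached by step up from Eb3 and left by leap down to C3.
Step in, leap out — an escape tone.
It falls on a weak beat, so it is unaccented.

Unaccented escape tone.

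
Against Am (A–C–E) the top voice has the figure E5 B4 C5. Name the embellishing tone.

The harmony at that moment is A minor triad (A, C, E); B4 is not a chord tone.
It is approached by leap down from E5 and left by step up to C5.
Leap in, step out — an appoggiatura.

B4 is an appoggiatura.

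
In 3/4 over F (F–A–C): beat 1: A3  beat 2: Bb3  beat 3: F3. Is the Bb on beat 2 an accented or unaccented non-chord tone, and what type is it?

The harmony at that moment is F major triad (F, A, C); Bb3 is not a chord tone.
It is approached by step up from A3 and left by leap down to F3.
Step in, leap out — an escape tone.
It falls on a weak beat, so it is unaccented.

Unaccented escape tone.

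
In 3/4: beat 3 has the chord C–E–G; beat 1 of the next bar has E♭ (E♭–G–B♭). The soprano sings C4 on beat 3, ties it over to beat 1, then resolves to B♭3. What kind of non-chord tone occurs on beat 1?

The harmony at that moment is E♭ major triad (E♭, G, B♭); C4 is not a chord tone.
It is held over (the same pitch as the preceding C4) and left by step down to B♭3.
Held over from the previous chord and resolving down by step — a suspension.

Suspension.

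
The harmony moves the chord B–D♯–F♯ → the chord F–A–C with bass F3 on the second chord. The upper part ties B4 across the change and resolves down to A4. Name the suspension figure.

4–3 suspension.

At the second chord the bass is F3. The suspended B4 lies a fourth above the bass; after resolving down by step to A4, the interval above the bass becomes a third.
Suspension figures are named by those two intervals: 4–3.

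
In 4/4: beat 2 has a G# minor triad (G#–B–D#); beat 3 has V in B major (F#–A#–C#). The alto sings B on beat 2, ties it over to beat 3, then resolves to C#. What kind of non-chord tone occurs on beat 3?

Retardation.

The harmony at that moment is F# major triad (F#, A#, C#); B is not a chord tone.
It is held over (the same pitch as the preceding B) and left by step up to C#.
Held over from the previous chord and resolving up by step — a retardation.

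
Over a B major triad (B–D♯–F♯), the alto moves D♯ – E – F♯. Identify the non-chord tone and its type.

E is a passing tone.

The harmony at that moment is B major triad (B, D♯, F♯); E is not a chord tone.
It is approached by step up from D♯ and left by step up to F♯.
Step in, step out in the same direction — a passing tone.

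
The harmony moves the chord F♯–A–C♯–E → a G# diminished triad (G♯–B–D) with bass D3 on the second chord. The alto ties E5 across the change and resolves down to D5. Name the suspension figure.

At the second chord the bass is D3. The suspended E5 lies a ninth above the bass; after resolving down by step to D5, the interval above the bass becomes an octave.
Suspension figures are named by those two intervals: 9–8.

9–8 suspension.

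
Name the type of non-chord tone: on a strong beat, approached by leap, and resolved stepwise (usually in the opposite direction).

Approach: by leap. Departure: by step. Metric position: strong.
Leap in, step out, in a metrically strong position — an appoggiatura. (It is the mirror image of the escape tone, which steps in and leaps out from a weak position.)

Appoggiatura.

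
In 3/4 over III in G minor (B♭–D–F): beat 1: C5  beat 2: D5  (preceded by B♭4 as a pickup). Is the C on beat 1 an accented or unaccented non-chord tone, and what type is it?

Accented passing tone.

The harmony at that moment is B♭ major triad (B♭, D, F); C5 is not a chord tone.
It is approached by step up from B♭4 and left by step up to D5.
Step in, step out in the same direction — a passing tone.
It falls on the downbeat, so it is accented.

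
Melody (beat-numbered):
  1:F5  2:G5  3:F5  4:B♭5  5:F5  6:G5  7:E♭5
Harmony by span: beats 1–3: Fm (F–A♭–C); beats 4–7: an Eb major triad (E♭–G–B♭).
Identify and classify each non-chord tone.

G5 (beat 2) — neighbor tone; F5 (beat 5) — appoggiatura.

The harmony at that moment is F minor triad (F, A♭, C); G5 is not a chord tone.
It is approached by step up from F5 and left by step down to F5.
Step away and step back to the same note — a neighbor tone (upper neighbor).
The harmony at that moment is E♭ major triad (E♭, G, B♭); F5 is not a chord tone.
It is approached by leap down from B♭5 and left by step up to G5.
Leap in, step out — an appoggiatura.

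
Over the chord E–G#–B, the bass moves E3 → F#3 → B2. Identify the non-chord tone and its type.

The harmony at that moment is E major triad (E, G#, B); F#3 is not a chord tone.
It is approached by step up from E3 and left by leap down to B2.
Step in, leap out — an escape tone.

F#3 is an escape tone.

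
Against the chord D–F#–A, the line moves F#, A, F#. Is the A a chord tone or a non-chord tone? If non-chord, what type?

D major triad contains D, F#, A; A is the fifth, so it is a chord tone.

Chord tone (the fifth of D major triad).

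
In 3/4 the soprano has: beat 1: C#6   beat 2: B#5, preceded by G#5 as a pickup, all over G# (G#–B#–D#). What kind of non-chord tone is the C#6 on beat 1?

The harmony at that moment is G# major triad (G#, B#, D#); C#6 is not a chord tone.
It is approached by leap up from G#5 and left by step down to B#5.
Leap in, step out, metrically accented — an appoggiatura.

Appoggiatura.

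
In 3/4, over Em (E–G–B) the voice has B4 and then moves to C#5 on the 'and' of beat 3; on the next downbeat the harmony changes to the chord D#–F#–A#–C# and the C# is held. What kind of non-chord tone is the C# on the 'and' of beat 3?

The harmony at that moment is E minor triad (E, G, B); C#5 is not a chord tone.
It is approached by step up from B4 and then sustained as the same pitch into the next harmony.
Arriving early and becoming a chord tone when the harmony changes — an anticipation.

Anticipation.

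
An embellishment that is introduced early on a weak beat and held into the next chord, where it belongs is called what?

Anticipation.

Approach: ahead of the chord change (typically by step), so it is dissonant against the current harmony. Departure: none — the same pitch is restated or held and is a chord tone of the new harmony.
Dissonant first, consonant once the harmony catches up: the note simply arrives early — an anticipation. (The reverse timing, consonant first and dissonant after the change, would be a suspension or retardation.)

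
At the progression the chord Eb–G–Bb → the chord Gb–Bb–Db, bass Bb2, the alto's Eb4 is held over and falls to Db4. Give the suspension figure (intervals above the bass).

4–3 suspension.

At the second chord the bass is Bb2. The suspended Eb4 lies a fourth above the bass; after resolving down by step to Db4, the interval above the bass becomes a third.
Suspension figures are named by those two intervals: 4–3.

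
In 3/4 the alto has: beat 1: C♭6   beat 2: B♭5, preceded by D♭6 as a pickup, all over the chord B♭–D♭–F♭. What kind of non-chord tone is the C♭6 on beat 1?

The harmony at that moment is B♭ diminished triad (B♭, D♭, F♭); C♭6 is not a chord tone.
It is approached by step down from D♭6 and left by step down to B♭5.
Step in, step out in the same direction — a passing tone.

Passing tone.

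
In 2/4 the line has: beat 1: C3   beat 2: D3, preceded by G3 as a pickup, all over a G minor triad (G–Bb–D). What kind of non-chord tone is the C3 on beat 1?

The harmony at that moment is G minor triad (G, Bb, D); C3 is not a chord tone.
It is approached by leap down from G3 and left by step up to D3.
Leap in, step out, metrically accented — an appoggiatura.

Appoggiatura.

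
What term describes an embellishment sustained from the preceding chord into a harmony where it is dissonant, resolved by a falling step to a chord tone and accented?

Suspension.

Approach: by preparation — the pitch is first a chord tone, then held (tied or repeated) while the harmony changes under it. Departure: down by step. Metric position: strong.
A prepared dissonance that resolves downward by step — a suspension. (The same figure resolving upward would be a retardation.)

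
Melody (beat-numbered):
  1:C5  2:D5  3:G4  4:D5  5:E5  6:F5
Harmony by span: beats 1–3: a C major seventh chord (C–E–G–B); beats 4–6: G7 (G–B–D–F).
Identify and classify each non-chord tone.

D5 (beat 2) — escape tone; E5 (beat 5) — passing tone.

The harmony at that moment is C major seventh chord (C, E, G, B); D5 is not a chord tone.
It is approached by step up from C5 and left by leap down to G4.
Step in, leap out — an escape tone.
The harmony at that moment is G dominant seventh chord (G, B, D, F); E5 is not a chord tone.
It is approached by step up from D5 and left by step up to F5.
Step in, step out in the same direction — a passing tone.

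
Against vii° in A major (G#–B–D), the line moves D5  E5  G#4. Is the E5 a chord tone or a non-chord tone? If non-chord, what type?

The harmony at that moment is G# diminished triad (G#, B, D); E5 is not a chord tone.
It is approached by step up from D5 and left by leap down to G#4.
Step in, leap out — an escape tone.

Non-chord tone — an escape tone.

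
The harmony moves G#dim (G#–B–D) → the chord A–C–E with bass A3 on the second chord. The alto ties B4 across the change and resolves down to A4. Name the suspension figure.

At the second chord the bass is A3. The suspended B4 lies a ninth above the bass; after resolving down by step to A4, the interval above the bass becomes an octave.
Suspension figures are named by those two intervals: 9–8.

9–8 suspension.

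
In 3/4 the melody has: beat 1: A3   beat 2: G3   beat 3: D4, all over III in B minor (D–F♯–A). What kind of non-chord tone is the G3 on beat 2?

Escape tone.

The harmony at that moment is D major triad (D, F♯, A); G3 is not a chord tone.
It is approached by step down from A3 and left by leap up to D4.
Step in, leap out, on a weak beat — an escape tone.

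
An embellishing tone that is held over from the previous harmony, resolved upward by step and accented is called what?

Approach: by preparation — the pitch is first a chord tone, then held (tied or repeated) while the harmony changes under it. Departure: up by step. Metric position: strong.
A prepared dissonance that resolves upward by step — a retardation. (The same figure resolving downward would be a suspension.)

Retardation.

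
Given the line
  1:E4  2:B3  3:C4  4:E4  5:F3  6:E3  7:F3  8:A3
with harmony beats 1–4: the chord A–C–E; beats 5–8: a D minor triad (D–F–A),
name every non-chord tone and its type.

The harmony at that moment is A minor triad (A, C, E); B3 is not a chord tone.
It is approached by leap down from E4 and left by step up to C4.
Leap in, step out — an appoggiatura.
The harmony at that moment is D minor triad (D, F, A); E3 is not a chord tone.
It is approached by step down from F3 and left by step up to F3.
Step away and step back to the same note — a neighbor tone (lower neighbor).

B3 (beat 2) — appoggiatura; E3 (beat 6) — neighbor tone.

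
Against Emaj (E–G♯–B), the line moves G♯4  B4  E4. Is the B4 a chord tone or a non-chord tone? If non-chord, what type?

E major triad contains E, G♯, B; B is the fifth, so it is a chord tone.

Chord tone (the fifth of E major triad).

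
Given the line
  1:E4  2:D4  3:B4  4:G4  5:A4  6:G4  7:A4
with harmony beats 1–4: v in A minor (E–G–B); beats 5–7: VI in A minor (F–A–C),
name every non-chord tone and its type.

D4 (beat 2) — escape tone; G4 (beat 6) — neighbor tone.

The harmony at that moment is E minor triad (E, G, B); D4 is not a chord tone.
It is approached by step down from E4 and left by leap up to B4.
Step in, leap out — an escape tone.
The harmony at that moment is F major triad (F, A, C); G4 is not a chord tone.
It is approached by step down from A4 and left by step up to A4.
Step away and step back to the same note — a neighbor tone (lower neighbor).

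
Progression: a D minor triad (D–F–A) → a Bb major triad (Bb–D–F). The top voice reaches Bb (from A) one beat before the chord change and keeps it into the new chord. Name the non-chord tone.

The harmony at that moment is D minor triad (D, F, A); Bb is not a chord tone.
It is approached by step up from A and then sustained as the same pitch into the next harmony.
Arriving early and becoming a chord tone when the harmony changes — an anticipation.

Bb is an anticipation.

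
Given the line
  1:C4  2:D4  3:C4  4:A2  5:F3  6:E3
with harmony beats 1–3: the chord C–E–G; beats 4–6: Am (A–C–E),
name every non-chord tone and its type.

D4 (beat 2) — neighbor tone; F3 (beat 5) — appoggiatura.

The harmony at that moment is C major triad (C, E, G); D4 is not a chord tone.
It is approached by step up from C4 and left by step down to C4.
Step away and step back to the same note — a neighbor tone (upper neighbor).
The harmony at that moment is A minor triad (A, C, E); F3 is not a chord tone.
It is approached by leap up from A2 and left by step down to E3.
Leap in, step out — an appoggiatura.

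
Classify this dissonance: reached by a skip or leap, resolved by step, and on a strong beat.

Approach: by leap. Departure: by step. Metric position: strong.
Leap in, step out, in a metrically strong position — an appoggiatura. (It is the mirror image of the escape tone, which steps in and leaps out from a weak position.)

Appoggiatura.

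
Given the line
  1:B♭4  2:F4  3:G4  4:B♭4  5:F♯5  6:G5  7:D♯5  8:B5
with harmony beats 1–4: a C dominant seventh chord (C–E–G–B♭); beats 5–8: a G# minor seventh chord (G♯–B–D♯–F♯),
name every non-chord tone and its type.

F4 (beat 2) — appoggiatura; G5 (beat 6) — escape tone.

The harmony at that moment is C dominant seventh chord (C, E, G, B♭); F4 is not a chord tone.
It is approached by leap down from B♭4 and left by step up to G4.
Leap in, step out — an appoggiatura.
The harmony at that moment is G♯ minor seventh chord (G♯, B, D♯, F♯); G5 is not a chord tone.
It is approached by step up from F♯5 and left by leap down to D♯5.
Step in, leap out — an escape tone.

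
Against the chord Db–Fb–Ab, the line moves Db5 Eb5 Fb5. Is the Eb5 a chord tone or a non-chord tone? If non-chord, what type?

The harmony at that moment is Db minor triad (Db, Fb, Ab); Eb5 is not a chord tone.
It is approached by step up from Db5 and left by step up to Fb5.
Step in, step out in the same direction — a passing tone.

Non-chord tone — a passing tone.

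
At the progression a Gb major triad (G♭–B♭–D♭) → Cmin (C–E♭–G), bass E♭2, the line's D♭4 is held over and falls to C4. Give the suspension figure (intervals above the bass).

7–6 suspension.

At the second chord the bass is E♭2. The suspended D♭4 lies a seventh above the bass; after resolving down by step to C4, the interval above the bass becomes a sixth.
Suspension figures are named by those two intervals: 7–6.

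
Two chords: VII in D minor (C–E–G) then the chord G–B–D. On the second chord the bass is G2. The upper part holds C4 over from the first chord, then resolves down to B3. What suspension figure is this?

4–3 suspension.

At the second chord the bass is G2. The suspended C4 lies a fourth above the bass; after resolving down by step to B3, the interval above the bass becomes a third.
Suspension figures are named by those two intervals: 4–3.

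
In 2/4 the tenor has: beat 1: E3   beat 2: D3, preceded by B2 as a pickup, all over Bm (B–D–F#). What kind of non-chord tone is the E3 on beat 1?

Appoggiatura.

The harmony at that moment is B minor triad (B, D, F#); E3 is not a chord tone.
It is approached by leap up from B2 and left by step down to D3.
Leap in, step out, metrically accented — an appoggiatura.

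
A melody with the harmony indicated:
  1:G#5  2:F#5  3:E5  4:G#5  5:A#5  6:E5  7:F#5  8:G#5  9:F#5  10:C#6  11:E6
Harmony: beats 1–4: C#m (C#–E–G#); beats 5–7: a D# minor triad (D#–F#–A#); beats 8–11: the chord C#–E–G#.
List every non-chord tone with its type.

F#5 (beat 2) — passing tone; E5 (beat 6) — appoggiatura; F#5 (beat 9) — escape tone.

The harmony at that moment is C# minor triad (C#, E, G#); F#5 is not a chord tone.
It is approached by step down from G#5 and left by step down to E5.
Step in, step out in the same direction — a passing tone.
The harmony at that moment is D# minor triad (D#, F#, A#); E5 is not a chord tone.
It is approached by leap down from A#5 and left by step up to F#5.
Leap in, step out — an appoggiatura.
The harmony at that moment is C# minor triad (C#, E, G#); F#5 is not a chord tone.
It is approached by step down from G#5 and left by leap up to C#6.
Step in, leap out — an escape tone.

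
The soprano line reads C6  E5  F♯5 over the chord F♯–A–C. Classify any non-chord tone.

E5 is an appoggiatura.

The harmony at that moment is F♯ diminished triad (F♯, A, C); E5 is not a chord tone.
It is approached by leap down from C6 and left by step up to F♯5.
Leap in, step out — an appoggiatura.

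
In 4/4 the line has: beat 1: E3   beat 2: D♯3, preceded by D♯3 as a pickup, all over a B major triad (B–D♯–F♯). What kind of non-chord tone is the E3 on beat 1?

The harmony at that moment is B major triad (B, D♯, F♯); E3 is not a chord tone.
It is approached by step up from D♯3 and left by step down to D♯3.
Step away and step back to the same note — a neighbor tone (upper neighbor).

Upper neighbor tone.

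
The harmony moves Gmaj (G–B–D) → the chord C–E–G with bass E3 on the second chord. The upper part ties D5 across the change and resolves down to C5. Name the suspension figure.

At the second chord the bass is E3. The suspended D5 lies a seventh above the bass; after resolving down by step to C5, the interval above the bass becomes a sixth.
Suspension figures are named by those two intervals: 7–6.

7–6 suspension.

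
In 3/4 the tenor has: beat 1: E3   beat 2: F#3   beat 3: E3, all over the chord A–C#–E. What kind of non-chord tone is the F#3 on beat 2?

Upper neighbor tone.

The harmony at that moment is A major triad (A, C#, E); F#3 is not a chord tone.
It is approached by step up from E3 and left by step down to E3.
Step away and step back to the same note — a neighbor tone (upper neighbor).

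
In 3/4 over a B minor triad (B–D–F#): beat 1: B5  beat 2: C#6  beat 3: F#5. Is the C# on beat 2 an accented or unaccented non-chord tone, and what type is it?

Unaccented escape tone.

The harmony at that moment is B minor triad (B, D, F#); C#6 is not a chord tone.
It is approached by step up from B5 and left by leap down to F#5.
Step in, leap out — an escape tone.
It falls on a weak beat, so it is unaccented.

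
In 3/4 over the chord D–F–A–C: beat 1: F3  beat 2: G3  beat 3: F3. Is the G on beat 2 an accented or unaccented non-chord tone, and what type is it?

Unaccented neighbor tone.

The harmony at that moment is D minor seventh chord (D, F, A, C); G3 is not a chord tone.
It is approached by step up from F3 and left by step down to F3.
Step away and step back to the same note — a neighbor tone (upper neighbor).
It falls on a weak beat, so it is unaccented.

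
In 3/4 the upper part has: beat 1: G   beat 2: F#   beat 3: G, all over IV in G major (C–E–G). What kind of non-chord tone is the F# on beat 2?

Lower neighbor tone.

The harmony at that moment is C major triad (C, E, G); F# is not a chord tone.
It is approached by step down from G and left by step up to G.
Step away and step back to the same note — a neighbor tone (lower neighbor).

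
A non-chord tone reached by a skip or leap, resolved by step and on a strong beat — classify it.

Appoggiatura.

Approach: by leap. Departure: by step. Metric position: strong.
Leap in, step out, in a metrically strong position — an appoggiatura. (It is the mirror image of the escape tone, which steps in and leaps out from a weak position.)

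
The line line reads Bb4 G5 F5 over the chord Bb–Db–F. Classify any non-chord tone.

The harmony at that moment is Bb minor triad (Bb, Db, F); G5 is not a chord tone.
It is approached by leap up from Bb4 and left by step down to F5.
Leap in, step out — an appoggiatura.

G5 is an appoggiatura.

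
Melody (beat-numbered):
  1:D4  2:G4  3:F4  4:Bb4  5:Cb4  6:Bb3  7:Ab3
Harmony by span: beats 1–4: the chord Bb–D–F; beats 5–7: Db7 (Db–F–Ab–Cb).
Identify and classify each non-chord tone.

The harmony at that moment is Bb major triad (Bb, D, F); G4 is not a chord tone.
It is approached by leap up from D4 and left by step down to F4.
Leap in, step out — an appoggiatura.
The harmony at that moment is Db dominant seventh chord (Db, F, Ab, Cb); Bb3 is not a chord tone.
It is approached by step down from Cb4 and left by step down to Ab3.
Step in, step out in the same direction — a passing tone.

G4 (beat 2) — appoggiatura; Bb3 (beat 6) — passing tone.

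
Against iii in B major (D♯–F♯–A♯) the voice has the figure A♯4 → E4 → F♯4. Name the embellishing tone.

E4 is an appoggiatura.

The harmony at that moment is D♯ minor triad (D♯, F♯, A♯); E4 is not a chord tone.
It is approached by leap down from A♯4 and left by step up to F♯4.
Leap in, step out — an appoggiatura.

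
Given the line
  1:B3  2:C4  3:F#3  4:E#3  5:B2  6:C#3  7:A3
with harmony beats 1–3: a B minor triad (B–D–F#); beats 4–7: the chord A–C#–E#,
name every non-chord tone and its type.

The harmony at that moment is B minor triad (B, D, F#); C4 is not a chord tone.
It is approached by step up from B3 and left by leap down to F#3.
Step in, leap out — an escape tone.
The harmony at that moment is A augmented triad (A, C#, E#); B2 is not a chord tone.
It is approached by leap down from E#3 and left by step up to C#3.
Leap in, step out — an appoggiatura.

C4 (beat 2) — escape tone; B2 (beat 5) — appoggiatura.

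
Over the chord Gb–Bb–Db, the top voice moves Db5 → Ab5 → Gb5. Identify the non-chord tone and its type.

Ab5 is an appoggiatura.

The harmony at that moment is Gb major triad (Gb, Bb, Db); Ab5 is not a chord tone.
It is approached by leap up from Db5 and left by step down to Gb5.
Leap in, step out — an appoggiatura.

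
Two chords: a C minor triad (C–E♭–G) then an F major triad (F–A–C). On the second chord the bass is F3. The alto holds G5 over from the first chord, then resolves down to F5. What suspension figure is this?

At the second chord the bass is F3. The suspended G5 lies a ninth above the bass; after resolving down by step to F5, the interval above the bass becomes an octave.
Suspension figures are named by those two intervals: 9–8.

9–8 suspension.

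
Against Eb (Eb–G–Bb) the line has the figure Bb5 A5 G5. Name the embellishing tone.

The harmony at that moment is Eb major triad (Eb, G, Bb); A5 is not a chord tone.
It is approached by step down from Bb5 and left by step down to G5.
Step in, step out in the same direction — a passing tone.

A5 is a passing tone.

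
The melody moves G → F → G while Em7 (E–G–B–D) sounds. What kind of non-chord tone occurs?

The harmony at that moment is E minor seventh chord (E, G, B, D); F is not a chord tone.
It is approached by step down from G and left by step up to G.
Step away and step back to the same note — a neighbor tone (lower neighbor).

F is a neighbor tone.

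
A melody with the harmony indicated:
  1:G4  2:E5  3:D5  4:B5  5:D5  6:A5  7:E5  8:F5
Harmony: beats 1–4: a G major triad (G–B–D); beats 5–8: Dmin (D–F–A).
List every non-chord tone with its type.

E5 (beat 2) — appoggiatura; E5 (beat 7) — appoggiatura.

The harmony at that moment is G major triad (G, B, D); E5 is not a chord tone.
It is approached by leap up from G4 and left by step down to D5.
Leap in, step out — an appoggiatura.
The harmony at that moment is D minor triad (D, F, A); E5 is not a chord tone.
It is approached by leap down from A5 and left by step up to F5.
Leap in, step out — an appoggiatura.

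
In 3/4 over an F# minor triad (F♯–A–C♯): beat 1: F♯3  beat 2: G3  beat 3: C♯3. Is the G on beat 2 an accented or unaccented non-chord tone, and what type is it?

The harmony at that moment is F♯ minor triad (F♯, A, C♯); G3 is not a chord tone.
It is approached by step up from F♯3 and left by leap down to C♯3.
Step in, leap out — an escape tone.
It falls on a weak beat, so it is unaccented.

Unaccented escape tone.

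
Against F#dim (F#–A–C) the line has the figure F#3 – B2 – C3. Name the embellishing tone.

B2 is an appoggiatura.

The harmony at that moment is F# diminished triad (F#, A, C); B2 is not a chord tone.
It is approached by leap down from F#3 and left by step up to C3.
Leap in, step out — an appoggiatura.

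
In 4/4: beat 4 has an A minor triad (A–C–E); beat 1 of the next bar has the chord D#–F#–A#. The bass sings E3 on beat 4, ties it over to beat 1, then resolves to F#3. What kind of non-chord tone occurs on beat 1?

The harmony at that moment is D# minor triad (D#, F#, A#); E3 is not a chord tone.
It is held over (the same pitch as the preceding E3) and left by step up to F#3.
Held over from the previous chord and resolving up by step — a retardation.

Retardation.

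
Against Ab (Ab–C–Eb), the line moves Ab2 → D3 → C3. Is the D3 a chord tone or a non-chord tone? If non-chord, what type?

Non-chord tone — an appoggiatura.

The harmony at that moment is Ab major triad (Ab, C, Eb); D3 is not a chord tone.
It is approached by leap up from Ab2 and left by step down to C3.
Leap in, step out — an appoggiatura.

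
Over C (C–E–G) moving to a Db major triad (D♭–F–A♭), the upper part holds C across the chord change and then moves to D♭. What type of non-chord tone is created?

The harmony at that moment is D♭ major triad (D♭, F, A♭); C is not a chord tone.
It is held over (the same pitch as the preceding C) and left by step up to D♭.
Held over from the previous chord and resolving up by step — a retardation.

C is a retardation.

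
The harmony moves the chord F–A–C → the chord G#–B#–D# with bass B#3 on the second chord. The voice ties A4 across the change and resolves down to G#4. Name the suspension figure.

At the second chord the bass is B#3. The suspended A4 lies a seventh above the bass; after resolving down by step to G#4, the interval above the bass becomes a sixth.
Suspension figures are named by those two intervals: 7–6.

7–6 suspension.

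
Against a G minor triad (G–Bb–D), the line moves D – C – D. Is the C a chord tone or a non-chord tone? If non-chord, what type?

Non-chord tone — a neighbor tone.

The harmony at that moment is G minor triad (G, Bb, D); C is not a chord tone.
It is approached by step down from D and left by step up to D.
Step away and step back to the same note — a neighbor tone (lower neighbor).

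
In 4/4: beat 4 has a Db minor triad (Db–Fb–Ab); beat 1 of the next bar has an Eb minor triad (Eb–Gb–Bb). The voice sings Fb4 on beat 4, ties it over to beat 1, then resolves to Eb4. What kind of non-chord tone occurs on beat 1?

Suspension.

The harmony at that moment is Eb minor triad (Eb, Gb, Bb); Fb4 is not a chord tone.
It is held over (the same pitch as the preceding Fb4) and left by step down to Eb4.
Held over from the previous chord and resolving down by step — a suspension.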